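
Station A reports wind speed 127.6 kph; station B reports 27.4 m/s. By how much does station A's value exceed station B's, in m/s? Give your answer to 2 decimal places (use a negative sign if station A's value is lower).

station A: 127.6 km/h = 35.4444 m/s.
Difference: 35.4444 − 27.4000 = 8.04 m/s.

8.04 m/s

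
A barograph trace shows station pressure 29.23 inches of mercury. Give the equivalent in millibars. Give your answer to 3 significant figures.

990 mb

1 inHg = 33.8639 mb, so 29.23 × 33.8639 = 990 mb.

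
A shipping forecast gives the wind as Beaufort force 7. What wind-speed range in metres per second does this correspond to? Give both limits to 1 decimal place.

Beaufort 7 (near gale) spans 13.9–17.1 m/s.

13.9 to 17.1 m/s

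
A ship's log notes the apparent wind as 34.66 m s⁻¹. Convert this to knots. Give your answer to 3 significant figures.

67.4 kt

1 m/s = 1.94384 kt, so 34.66 × 1.94384 = 67.4 kt.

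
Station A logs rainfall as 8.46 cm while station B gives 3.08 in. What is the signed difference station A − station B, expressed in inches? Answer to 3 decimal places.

0.251 in

station A: 8.46 cm = 3.33071 in.
Difference: 3.33071 − 3.08000 = 0.251 in.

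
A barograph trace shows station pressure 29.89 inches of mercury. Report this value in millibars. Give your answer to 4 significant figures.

1012 mb

1 inHg = 33.8639 mb, so 29.89 × 33.8639 = 1012 mb.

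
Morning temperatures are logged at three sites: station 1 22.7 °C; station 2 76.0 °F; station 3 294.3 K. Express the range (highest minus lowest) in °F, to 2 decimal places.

5.93 °F

station 2: 76.0 °F = 24.444 °C.
station 3: 294.3 K = 21.150 °C.
Spread: 24.444 − 21.150 = 3.294 °C = 5.93 °F.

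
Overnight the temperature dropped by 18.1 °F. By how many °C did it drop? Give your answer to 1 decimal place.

10.1 °C

A change of 1 °C equals a change of 1.8 °F: Δ°C = 18.1 × 0.5556 = 10.1 °C.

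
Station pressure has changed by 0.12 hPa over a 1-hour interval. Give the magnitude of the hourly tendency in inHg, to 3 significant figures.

0.12 hPa / 1 h × 0.02953 inHg/hPa = 0.00354 inHg/h.

0.00354 inHg per hour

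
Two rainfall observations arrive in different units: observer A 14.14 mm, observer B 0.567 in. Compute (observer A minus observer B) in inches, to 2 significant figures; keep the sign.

observer A: 14.14 mm = 0.55669 in.
Difference: 0.55669 − 0.56700 = -0.010 in.

-0.010 in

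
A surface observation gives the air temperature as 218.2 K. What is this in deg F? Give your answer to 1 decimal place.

-66.9 °F

First to °C: -54.95 °C.
Then to °F: -66.9 °F.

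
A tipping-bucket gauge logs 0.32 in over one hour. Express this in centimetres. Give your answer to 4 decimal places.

1 in = 2.54 cm, so 0.32 × 2.54 = 0.8128 cm.

0.8128 cm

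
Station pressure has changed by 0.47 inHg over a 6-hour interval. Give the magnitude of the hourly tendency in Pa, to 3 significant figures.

265 Pa per hour

0.47 inHg / 6 h × 3386.39 Pa/inHg = 265 Pa/h.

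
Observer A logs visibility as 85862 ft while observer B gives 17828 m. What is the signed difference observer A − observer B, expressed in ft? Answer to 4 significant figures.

27370 ft

observer B: 17828 m = 58490.81 ft.
Difference: 85862.00 − 58490.81 = 27370 ft.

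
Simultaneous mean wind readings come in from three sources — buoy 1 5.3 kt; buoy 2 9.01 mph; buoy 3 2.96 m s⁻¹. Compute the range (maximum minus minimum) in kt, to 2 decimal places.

2.53 kt

buoy 2: 9.01 mph = 7.8295 kt.
buoy 3: 2.96 m/s = 5.7538 kt.
Spread: 7.8295 − 5.3000 = 2.53 kt.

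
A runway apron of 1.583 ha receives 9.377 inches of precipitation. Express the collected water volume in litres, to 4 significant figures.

Depth: 9.377 in × 25.4 = 238.1758 mm.
Area: 1.583 ha = 15830 m².
1 mm over 1 m² is 1 L, so volume = 238.1758 × 15830 = 3770322.9 L ≈ 3770000 L.

3770000 litres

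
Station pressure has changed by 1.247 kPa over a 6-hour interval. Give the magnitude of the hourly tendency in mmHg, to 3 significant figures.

1.56 mmHg per hour

1.247 kPa / 6 h × 7.50062 mmHg/kPa = 1.56 mmHg/h.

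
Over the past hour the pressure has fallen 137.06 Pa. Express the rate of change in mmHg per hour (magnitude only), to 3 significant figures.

137.06 Pa / 1 h × 0.00750062 mmHg/Pa = 1.03 mmHg/h.

1.03 mmHg per hour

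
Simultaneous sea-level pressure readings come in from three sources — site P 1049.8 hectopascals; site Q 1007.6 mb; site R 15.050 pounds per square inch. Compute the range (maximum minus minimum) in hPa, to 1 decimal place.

42.2 hPa

site Q: 1007.6 mb = 1007.600 hPa.
site R: 15.050 psi = 1037.661 hPa.
Spread: 1049.800 − 1007.600 = 42.2 hPa.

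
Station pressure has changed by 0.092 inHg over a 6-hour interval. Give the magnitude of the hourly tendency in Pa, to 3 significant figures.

0.092 inHg / 6 h × 3386.39 Pa/inHg = 51.9 Pa/h.

51.9 Pa per hour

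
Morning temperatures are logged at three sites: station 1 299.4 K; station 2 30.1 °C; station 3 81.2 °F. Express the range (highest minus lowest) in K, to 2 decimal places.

3.85 K

station 1: 299.4 K = 26.250 °C.
station 3: 81.2 °F = 27.333 °C.
Spread: 30.100 − 26.250 = 3.850 °C.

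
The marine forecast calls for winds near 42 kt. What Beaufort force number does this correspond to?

42 kt lies in the Beaufort 9 band (strong gale, 41–47 kt).

Beaufort force 9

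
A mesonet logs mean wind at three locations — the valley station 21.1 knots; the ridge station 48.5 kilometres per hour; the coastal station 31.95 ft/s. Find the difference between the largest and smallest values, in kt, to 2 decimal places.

7.26 kt

the ridge station: 48.5 km/h = 26.1879 kt.
the coastal station: 31.95 ft/s = 18.9299 kt.
Spread: 26.1879 − 18.9299 = 7.26 kt.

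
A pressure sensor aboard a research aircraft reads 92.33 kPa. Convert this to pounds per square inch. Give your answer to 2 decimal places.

1 kPa = 0.145038 psi, so 92.33 × 0.145038 = 13.39 psi.

13.39 psi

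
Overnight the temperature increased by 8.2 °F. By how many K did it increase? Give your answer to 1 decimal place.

A change of 1 °C equals a change of 1.8 °F: ΔK = 8.2 × 0.5556 = 4.6 K.

4.6 K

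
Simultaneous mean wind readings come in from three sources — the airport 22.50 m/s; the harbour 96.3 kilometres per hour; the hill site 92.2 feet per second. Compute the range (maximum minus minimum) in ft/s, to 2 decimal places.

18.38 ft/s

the airport: 22.50 m/s = 73.8189 ft/s.
the harbour: 96.3 km/h = 87.7625 ft/s.
Spread: 92.2000 − 73.8189 = 18.38 ft/s.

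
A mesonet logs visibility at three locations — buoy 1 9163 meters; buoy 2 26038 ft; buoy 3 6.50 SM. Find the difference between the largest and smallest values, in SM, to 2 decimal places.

1.57 SM

buoy 1: 9163 m = 5.6936 SM.
buoy 2: 26038 ft = 4.9314 SM.
Spread: 6.5000 − 4.9314 = 1.57 SM.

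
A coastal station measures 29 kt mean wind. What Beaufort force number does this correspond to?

Beaufort force 7

29 kt lies in the Beaufort 7 band (near gale, 28–33 kt).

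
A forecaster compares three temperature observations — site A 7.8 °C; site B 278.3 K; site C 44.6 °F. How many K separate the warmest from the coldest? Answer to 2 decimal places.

site B: 278.3 K = 5.150 °C.
site C: 44.6 °F = 7.000 °C.
Spread: 7.800 − 5.150 = 2.650 °C.

2.65 K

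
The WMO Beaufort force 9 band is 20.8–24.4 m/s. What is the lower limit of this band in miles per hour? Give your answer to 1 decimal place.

20.8–24.4 m/s × 2.237 = 46.5–54.6 mph.

46.5 mph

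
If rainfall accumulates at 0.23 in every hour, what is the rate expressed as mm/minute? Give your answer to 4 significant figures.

0.23 in/hour × 25.4 mm/in × 0.0166667 hour/minute = 0.09737 mm/minute.

0.09737 mm/minute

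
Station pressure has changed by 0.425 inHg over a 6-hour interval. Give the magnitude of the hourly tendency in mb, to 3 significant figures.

0.425 inHg / 6 h × 33.8639 mb/inHg = 2.40 mb/h.

2.40 mb per hour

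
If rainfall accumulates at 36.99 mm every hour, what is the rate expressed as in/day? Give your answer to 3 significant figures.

36.99 mm/hour × 0.0393701 in/mm × 24 hour/day = 35.0 in/day.

35.0 in/day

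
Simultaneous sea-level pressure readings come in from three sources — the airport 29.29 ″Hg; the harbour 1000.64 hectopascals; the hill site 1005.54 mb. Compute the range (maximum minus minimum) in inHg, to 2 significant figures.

0.40 inHg

the harbour: 1000.64 hPa = 29.5489 inHg.
the hill site: 1005.54 mb = 29.6936 inHg.
Spread: 29.6936 − 29.2900 = 0.40 inHg.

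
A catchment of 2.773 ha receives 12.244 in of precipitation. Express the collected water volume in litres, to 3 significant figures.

Depth: 12.244 in × 25.4 = 310.9976 mm.
Area: 2.773 ha = 27730 m².
1 mm over 1 m² is 1 L, so volume = 310.9976 × 27730 = 8623963.4 L ≈ 8620000 L.

8620000 litres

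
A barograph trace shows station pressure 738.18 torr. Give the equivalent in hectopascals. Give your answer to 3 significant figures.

984 hPa

1 mmHg = 1.33322 hPa, so 738.18 × 1.33322 = 984 hPa.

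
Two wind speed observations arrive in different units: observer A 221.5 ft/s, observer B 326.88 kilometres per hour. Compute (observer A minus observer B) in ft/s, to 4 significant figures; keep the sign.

observer B: 326.88 km/h = 297.9003 ft/s.
Difference: 221.5000 − 297.9003 = -76.40 ft/s.

-76.40 ft/s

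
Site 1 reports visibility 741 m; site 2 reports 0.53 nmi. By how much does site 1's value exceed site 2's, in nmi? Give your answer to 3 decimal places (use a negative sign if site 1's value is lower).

site 1: 741 m = 0.40011 nmi.
Difference: 0.40011 − 0.53000 = -0.130 nmi.

-0.130 nmi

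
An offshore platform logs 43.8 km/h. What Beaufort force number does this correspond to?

43.8 km/h = 12.2 m/s, which is Beaufort 6 (strong breeze, 10.8–13.8 m/s).

Beaufort force 6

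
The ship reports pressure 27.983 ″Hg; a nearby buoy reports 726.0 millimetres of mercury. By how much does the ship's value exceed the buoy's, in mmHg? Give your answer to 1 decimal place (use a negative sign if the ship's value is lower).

-15.2 mmHg

the ship: 27.983 inHg = 710.768 mmHg.
Difference: 710.768 − 726.000 = -15.2 mmHg.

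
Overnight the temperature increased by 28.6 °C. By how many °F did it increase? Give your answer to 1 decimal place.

A change of 1 °C equals a change of 1.8 °F: Δ°F = 28.6 × 1.8 = 51.5 °F.

51.5 °F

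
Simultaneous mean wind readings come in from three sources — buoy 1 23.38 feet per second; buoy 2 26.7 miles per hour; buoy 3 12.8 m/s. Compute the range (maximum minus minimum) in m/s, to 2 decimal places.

5.67 m/s

buoy 1: 23.38 ft/s = 7.1262 m/s.
buoy 2: 26.7 mph = 11.9360 m/s.
Spread: 12.8000 − 7.1262 = 5.67 m/s.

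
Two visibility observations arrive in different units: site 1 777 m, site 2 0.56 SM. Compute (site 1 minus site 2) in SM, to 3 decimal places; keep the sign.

-0.077 SM

site 1: 777 m = 0.48281 SM.
Difference: 0.48281 − 0.56000 = -0.077 SM.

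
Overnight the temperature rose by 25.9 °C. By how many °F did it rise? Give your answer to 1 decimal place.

A change of 1 °C equals a change of 1.8 °F: Δ°F = 25.9 × 1.8 = 46.6 °F.

46.6 °F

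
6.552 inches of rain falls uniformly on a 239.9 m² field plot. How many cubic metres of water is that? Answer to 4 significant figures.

39.92 cubic metres

Depth: 6.552 in × 25.4 = 166.4208 mm.
1 mm over 1 m² is 1 L, so volume = 166.4208 × 239.9 = 39924.35 L = 39.92 m³.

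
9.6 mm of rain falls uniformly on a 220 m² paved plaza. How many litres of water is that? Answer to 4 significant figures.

1 mm over 1 m² is 1 L, so volume = 9.6 × 220 = 2112 L.

2112 litres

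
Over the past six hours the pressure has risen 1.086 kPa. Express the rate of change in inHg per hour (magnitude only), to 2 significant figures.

0.053 inHg per hour

1.086 kPa / 6 h × 0.2953 inHg/kPa = 0.053 inHg/h.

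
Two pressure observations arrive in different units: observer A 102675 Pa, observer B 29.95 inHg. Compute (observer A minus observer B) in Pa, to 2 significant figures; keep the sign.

observer B: 29.95 inHg = 101422.35 Pa.
Difference: 102675.00 − 101422.35 = 1300 Pa.

1300 Pa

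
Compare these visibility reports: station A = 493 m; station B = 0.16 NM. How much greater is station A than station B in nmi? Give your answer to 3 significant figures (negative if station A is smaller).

station A: 493 m = 0.26620 nmi.
Difference: 0.26620 − 0.16000 = 0.106 nmi.

0.106 nmi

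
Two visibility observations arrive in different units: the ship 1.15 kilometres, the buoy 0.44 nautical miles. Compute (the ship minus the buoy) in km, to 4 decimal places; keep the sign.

the buoy: 0.44 nmi = 0.814880 km.
Difference: 1.150000 − 0.814880 = 0.3351 km.

0.3351 km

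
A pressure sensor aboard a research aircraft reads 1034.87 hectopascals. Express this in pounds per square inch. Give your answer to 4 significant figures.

15.01 psi

1 hPa = 0.0145038 psi, so 1034.87 × 0.0145038 = 15.01 psi.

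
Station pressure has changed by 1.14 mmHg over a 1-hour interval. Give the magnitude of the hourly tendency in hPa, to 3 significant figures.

1.52 hPa per hour

1.14 mmHg / 1 h × 1.33322 hPa/mmHg = 1.52 hPa/h.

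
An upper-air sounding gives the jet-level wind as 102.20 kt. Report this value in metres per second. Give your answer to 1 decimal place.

52.6 m/s

1 kt = 0.514444 m/s, so 102.20 × 0.514444 = 52.6 m/s.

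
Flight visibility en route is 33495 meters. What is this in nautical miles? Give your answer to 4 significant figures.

1 m = 0.000539957 nmi, so 33495 × 0.000539957 = 18.09 nmi.

18.09 nmi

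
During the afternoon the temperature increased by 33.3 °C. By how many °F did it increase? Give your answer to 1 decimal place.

Converting a difference, only the 9/5 scale factor applies: Δ°F = 33.3 × 1.8 = 59.9 °F.

59.9 °F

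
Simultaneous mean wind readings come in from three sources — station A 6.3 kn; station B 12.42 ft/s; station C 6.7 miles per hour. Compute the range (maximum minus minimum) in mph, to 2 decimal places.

1.77 mph

station A: 6.3 kt = 7.2499 mph.
station B: 12.42 ft/s = 8.4682 mph.
Spread: 8.4682 − 6.7000 = 1.77 mph.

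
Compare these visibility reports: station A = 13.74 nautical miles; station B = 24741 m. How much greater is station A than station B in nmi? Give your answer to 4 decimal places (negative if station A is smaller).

station B: 24741 m = 13.359071 nmi.
Difference: 13.740000 − 13.359071 = 0.3809 nmi.

0.3809 nmi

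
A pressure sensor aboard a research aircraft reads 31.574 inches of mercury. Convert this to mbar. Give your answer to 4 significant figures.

1 inHg = 33.8639 mb, so 31.574 × 33.8639 = 1069 mb.

1069 mb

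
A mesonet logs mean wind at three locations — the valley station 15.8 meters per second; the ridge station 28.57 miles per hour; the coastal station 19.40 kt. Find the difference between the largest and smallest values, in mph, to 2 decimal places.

the valley station: 15.8 m/s = 35.3436 mph.
the coastal station: 19.40 kt = 22.3251 mph.
Spread: 35.3436 − 22.3251 = 13.02 mph.

13.02 mph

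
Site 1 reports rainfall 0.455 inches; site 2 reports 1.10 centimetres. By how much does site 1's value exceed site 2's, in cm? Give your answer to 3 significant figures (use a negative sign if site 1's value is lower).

0.0557 cm

site 1: 0.455 in = 1.155700 cm.
Difference: 1.155700 − 1.100000 = 0.0557 cm.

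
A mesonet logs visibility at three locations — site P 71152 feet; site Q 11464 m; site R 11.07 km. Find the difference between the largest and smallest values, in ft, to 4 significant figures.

site Q: 11464 m = 37611.55 ft.
site R: 11.07 km = 36318.90 ft.
Spread: 71152.00 − 36318.90 = 34830 ft.

34830 ft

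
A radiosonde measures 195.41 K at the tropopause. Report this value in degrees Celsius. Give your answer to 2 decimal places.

°C = 195.41 − 273.15 = -77.74 °C.

-77.74 °C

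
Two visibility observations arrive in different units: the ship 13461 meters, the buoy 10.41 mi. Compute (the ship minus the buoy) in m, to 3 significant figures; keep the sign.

-3290 m

the buoy: 10.41 SM = 16753.27 m.
Difference: 13461.00 − 16753.27 = -3290 m.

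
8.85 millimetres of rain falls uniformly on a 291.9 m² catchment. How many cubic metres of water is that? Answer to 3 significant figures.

2.58 cubic metres

1 mm over 1 m² is 1 L, so volume = 8.85 × 291.9 = 2583.315 L = 2.58 m³.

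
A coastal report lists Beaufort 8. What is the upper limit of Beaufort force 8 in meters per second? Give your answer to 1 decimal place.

Beaufort 8 (gale) spans 17.2–20.7 m/s.

20.7 m/s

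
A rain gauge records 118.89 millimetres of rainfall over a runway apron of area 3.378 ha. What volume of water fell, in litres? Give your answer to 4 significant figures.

4016000 litres

Area: 3.378 ha = 33780 m².
1 mm over 1 m² is 1 L, so volume = 118.89 × 33780 = 4016104.2 L ≈ 4016000 L.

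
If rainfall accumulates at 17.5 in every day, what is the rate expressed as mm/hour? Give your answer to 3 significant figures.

18.5 mm/hour

17.5 in/day × 25.4 mm/in × 0.0416667 day/hour = 18.5 mm/hour.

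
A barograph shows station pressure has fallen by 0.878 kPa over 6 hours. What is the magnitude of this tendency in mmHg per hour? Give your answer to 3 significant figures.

1.10 mmHg per hour

0.878 kPa / 6 h × 7.50062 mmHg/kPa = 1.10 mmHg/h.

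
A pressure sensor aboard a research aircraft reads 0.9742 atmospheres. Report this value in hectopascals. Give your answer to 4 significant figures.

987.1 hPa

1 atm = 1013.25 hPa, so 0.9742 × 1013.25 = 987.1 hPa.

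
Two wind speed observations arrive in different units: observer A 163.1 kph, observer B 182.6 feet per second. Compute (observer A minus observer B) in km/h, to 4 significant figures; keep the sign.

observer B: 182.6 ft/s = 200.3633 km/h.
Difference: 163.1000 − 200.3633 = -37.26 km/h.

-37.26 km/h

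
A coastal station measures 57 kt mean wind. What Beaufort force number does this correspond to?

Beaufort force 11

57 kt lies in the Beaufort 11 band (violent storm, 56–63 kt).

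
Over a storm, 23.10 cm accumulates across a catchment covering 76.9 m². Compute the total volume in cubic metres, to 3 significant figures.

Depth: 23.10 cm × 10 = 231 mm.
1 mm over 1 m² is 1 L, so volume = 231 × 76.9 = 17763.9 L = 17.8 m³.

17.8 cubic metres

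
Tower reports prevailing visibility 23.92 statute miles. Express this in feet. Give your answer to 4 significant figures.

126300 ft

1 SM = 5280 ft, so 23.92 × 5280 = 126300 ft.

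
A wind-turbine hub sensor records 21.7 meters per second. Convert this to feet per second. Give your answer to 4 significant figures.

71.19 ft/s

1 m/s = 3.28084 ft/s, so 21.7 × 3.28084 = 71.19 ft/s.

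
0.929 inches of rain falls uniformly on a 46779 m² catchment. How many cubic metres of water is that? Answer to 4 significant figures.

1104 cubic metres

Depth: 0.929 in × 25.4 = 23.5966 mm.
1 mm over 1 m² is 1 L, so volume = 23.5966 × 46779 = 1103825.4 L = 1104 m³.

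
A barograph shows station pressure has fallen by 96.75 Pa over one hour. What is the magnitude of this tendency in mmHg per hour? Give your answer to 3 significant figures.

0.726 mmHg per hour

96.75 Pa / 1 h × 0.00750062 mmHg/Pa = 0.726 mmHg/h.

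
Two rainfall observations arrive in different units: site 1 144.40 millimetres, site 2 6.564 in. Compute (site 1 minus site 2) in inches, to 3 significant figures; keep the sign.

-0.879 in

site 1: 144.40 mm = 5.68504 in.
Difference: 5.68504 − 6.56400 = -0.879 in.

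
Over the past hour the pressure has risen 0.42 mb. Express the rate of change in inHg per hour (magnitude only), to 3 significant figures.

0.0124 inHg per hour

0.42 mb / 1 h × 0.02953 inHg/mb = 0.0124 inHg/h.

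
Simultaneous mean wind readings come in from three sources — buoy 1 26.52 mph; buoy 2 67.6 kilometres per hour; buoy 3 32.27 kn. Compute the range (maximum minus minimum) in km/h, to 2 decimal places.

buoy 1: 26.52 mph = 42.6798 km/h.
buoy 3: 32.27 kt = 59.7640 km/h.
Spread: 67.6000 − 42.6798 = 24.92 km/h.

24.92 km/h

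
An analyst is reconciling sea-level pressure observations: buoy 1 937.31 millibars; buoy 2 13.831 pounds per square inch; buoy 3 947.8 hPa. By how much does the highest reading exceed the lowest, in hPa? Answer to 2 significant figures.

buoy 1: 937.31 mb = 937.31 hPa.
buoy 2: 13.831 psi = 953.61 hPa.
Spread: 953.61 − 937.31 = 16 hPa.

16 hPa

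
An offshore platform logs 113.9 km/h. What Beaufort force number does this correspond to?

113.9 km/h = 31.6 m/s, which is Beaufort 11 (violent storm, 28.5–32.6 m/s).

Beaufort force 11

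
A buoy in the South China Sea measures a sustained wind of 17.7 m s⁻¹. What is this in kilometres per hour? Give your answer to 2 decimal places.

63.72 km/h

1 m/s = 3.6 km/h, so 17.7 × 3.6 = 63.72 km/h.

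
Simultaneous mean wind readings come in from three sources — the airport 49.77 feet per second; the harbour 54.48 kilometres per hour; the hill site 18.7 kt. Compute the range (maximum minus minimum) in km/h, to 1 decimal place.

20.0 km/h

the airport: 49.77 ft/s = 54.612 km/h.
the hill site: 18.7 kt = 34.632 km/h.
Spread: 54.612 − 34.632 = 20.0 km/h.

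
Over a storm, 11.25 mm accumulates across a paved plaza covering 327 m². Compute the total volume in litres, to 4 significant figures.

3679 litres

1 mm over 1 m² is 1 L, so volume = 11.25 × 327 = 3678.75 L ≈ 3679 L.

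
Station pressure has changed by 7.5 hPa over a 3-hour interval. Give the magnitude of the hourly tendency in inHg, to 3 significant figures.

0.0738 inHg per hour

7.5 hPa / 3 h × 0.02953 inHg/hPa = 0.0738 inHg/h.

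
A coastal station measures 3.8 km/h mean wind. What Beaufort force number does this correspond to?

3.8 km/h = 1.1 m/s, which is Beaufort 1 (light air, 0.3–1.5 m/s).

Beaufort force 1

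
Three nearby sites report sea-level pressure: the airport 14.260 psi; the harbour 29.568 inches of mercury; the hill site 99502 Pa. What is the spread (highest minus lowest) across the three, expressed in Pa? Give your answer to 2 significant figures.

1800 Pa

the airport: 14.260 psi = 98319.24 Pa.
the harbour: 29.568 inHg = 100128.75 Pa.
Spread: 100128.75 − 98319.24 = 1800 Pa.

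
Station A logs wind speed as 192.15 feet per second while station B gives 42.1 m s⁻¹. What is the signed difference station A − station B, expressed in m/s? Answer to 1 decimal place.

16.5 m/s

station A: 192.15 ft/s = 58.567 m/s.
Difference: 58.567 − 42.100 = 16.5 m/s.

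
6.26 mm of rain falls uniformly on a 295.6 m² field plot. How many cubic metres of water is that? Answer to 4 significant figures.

1 mm over 1 m² is 1 L, so volume = 6.26 × 295.6 = 1850.456 L = 1.850 m³.

1.850 cubic metres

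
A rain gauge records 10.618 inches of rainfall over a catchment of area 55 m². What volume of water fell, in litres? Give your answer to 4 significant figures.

Depth: 10.618 in × 25.4 = 269.6972 mm.
1 mm over 1 m² is 1 L, so volume = 269.6972 × 55 = 14833.346 L ≈ 14830 L.

14830 litres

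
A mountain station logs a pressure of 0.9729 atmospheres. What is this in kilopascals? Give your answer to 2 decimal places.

98.58 kPa

1 atm = 101.325 kPa, so 0.9729 × 101.325 = 98.58 kPa.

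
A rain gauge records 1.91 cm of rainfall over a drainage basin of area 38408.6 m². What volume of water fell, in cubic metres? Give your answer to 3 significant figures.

734 cubic metres

Depth: 1.91 cm × 10 = 19.1 mm.
1 mm over 1 m² is 1 L, so volume = 19.1 × 38408.6 = 733604.26 L = 734 m³.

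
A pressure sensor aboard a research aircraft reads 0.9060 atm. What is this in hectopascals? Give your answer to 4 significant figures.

1 atm = 1013.25 hPa, so 0.9060 × 1013.25 = 918.0 hPa.

918.0 hPa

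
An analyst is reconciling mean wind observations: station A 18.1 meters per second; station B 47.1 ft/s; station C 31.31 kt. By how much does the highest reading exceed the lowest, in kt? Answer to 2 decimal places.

station A: 18.1 m/s = 35.1836 kt.
station B: 47.1 ft/s = 27.9060 kt.
Spread: 35.1836 − 27.9060 = 7.28 kt.

7.28 kt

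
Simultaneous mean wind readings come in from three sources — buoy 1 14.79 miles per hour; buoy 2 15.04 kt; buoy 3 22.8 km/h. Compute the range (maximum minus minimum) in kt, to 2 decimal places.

2.73 kt

buoy 1: 14.79 mph = 12.8522 kt.
buoy 3: 22.8 km/h = 12.3110 kt.
Spread: 15.0400 − 12.3110 = 2.73 kt.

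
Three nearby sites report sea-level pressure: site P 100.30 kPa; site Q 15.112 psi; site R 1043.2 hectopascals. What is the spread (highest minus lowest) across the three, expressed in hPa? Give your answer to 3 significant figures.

40.2 hPa

site P: 100.30 kPa = 1003.000 hPa.
site Q: 15.112 psi = 1041.936 hPa.
Spread: 1043.200 − 1003.000 = 40.2 hPa.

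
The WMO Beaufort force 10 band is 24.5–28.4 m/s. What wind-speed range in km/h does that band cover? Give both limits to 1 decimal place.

88.2 to 102.2 km/h

24.5–28.4 m/s × 3.6 = 88.2–102.2 km/h.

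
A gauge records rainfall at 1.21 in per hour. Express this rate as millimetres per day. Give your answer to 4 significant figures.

737.6 mm/day

1.21 in/hour × 25.4 mm/in × 24 hour/day = 737.6 mm/day.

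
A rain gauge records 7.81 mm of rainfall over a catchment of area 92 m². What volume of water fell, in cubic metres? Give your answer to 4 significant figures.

0.7185 cubic metres

1 mm over 1 m² is 1 L, so volume = 7.81 × 92 = 718.52 L = 0.7185 m³.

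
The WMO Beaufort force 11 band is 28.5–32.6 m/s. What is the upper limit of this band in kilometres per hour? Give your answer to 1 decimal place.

28.5–32.6 m/s × 3.6 = 102.6–117.4 km/h.

117.4 km/h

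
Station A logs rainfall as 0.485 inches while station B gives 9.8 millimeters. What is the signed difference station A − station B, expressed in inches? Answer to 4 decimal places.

0.0992 in

station B: 9.8 mm = 0.385827 in.
Difference: 0.485000 − 0.385827 = 0.0992 in.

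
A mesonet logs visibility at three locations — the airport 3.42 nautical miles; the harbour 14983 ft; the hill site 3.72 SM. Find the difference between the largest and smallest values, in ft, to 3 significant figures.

the airport: 3.42 nmi = 20780.31 ft.
the hill site: 3.72 SM = 19641.60 ft.
Spread: 20780.31 − 14983.00 = 5800 ft.

5800 ft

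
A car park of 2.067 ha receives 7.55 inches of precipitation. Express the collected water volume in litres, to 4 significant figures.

Depth: 7.55 in × 25.4 = 191.77 mm.
Area: 2.067 ha = 20670 m².
1 mm over 1 m² is 1 L, so volume = 191.77 × 20670 = 3963885.9 L ≈ 3964000 L.

3964000 litres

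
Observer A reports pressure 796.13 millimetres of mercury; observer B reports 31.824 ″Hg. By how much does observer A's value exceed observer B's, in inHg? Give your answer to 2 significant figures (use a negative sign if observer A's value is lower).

observer A: 796.13 mmHg = 31.3437 inHg.
Difference: 31.3437 − 31.8240 = -0.48 inHg.

-0.48 inHg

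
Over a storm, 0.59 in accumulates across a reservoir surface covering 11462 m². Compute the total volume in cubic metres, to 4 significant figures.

171.8 cubic metres

Depth: 0.59 in × 25.4 = 14.986 mm.
1 mm over 1 m² is 1 L, so volume = 14.986 × 11462 = 171769.53 L = 171.8 m³.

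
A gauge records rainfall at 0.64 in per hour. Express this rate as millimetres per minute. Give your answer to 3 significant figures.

0.64 in/hour × 25.4 mm/in × 0.0166667 hour/minute = 0.271 mm/minute.

0.271 mm/minute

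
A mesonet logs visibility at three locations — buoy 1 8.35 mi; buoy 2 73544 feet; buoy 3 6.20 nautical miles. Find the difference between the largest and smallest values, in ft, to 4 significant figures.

buoy 1: 8.35 SM = 44088.00 ft.
buoy 3: 6.20 nmi = 37671.92 ft.
Spread: 73544.00 − 37671.92 = 35870 ft.

35870 ft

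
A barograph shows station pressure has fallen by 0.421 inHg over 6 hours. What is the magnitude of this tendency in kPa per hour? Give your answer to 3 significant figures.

0.421 inHg / 6 h × 3.38639 kPa/inHg = 0.238 kPa/h.

0.238 kPa per hour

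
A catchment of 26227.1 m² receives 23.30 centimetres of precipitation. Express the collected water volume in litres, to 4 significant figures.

6111000 litres

Depth: 23.30 cm × 10 = 233 mm.
1 mm over 1 m² is 1 L, so volume = 233 × 26227.1 = 6110914.3 L ≈ 6111000 L.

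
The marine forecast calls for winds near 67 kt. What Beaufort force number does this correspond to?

Beaufort force 12

67 kt lies in the Beaufort 12 band (hurricane force, ≥64 kt).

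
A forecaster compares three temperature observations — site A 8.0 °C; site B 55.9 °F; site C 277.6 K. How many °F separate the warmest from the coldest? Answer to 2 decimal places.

site B: 55.9 °F = 13.278 °C.
site C: 277.6 K = 4.450 °C.
Spread: 13.278 − 4.450 = 8.828 °C = 15.89 °F.

15.89 °F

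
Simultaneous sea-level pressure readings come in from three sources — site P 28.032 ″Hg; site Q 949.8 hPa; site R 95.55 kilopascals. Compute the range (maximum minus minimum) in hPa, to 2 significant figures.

site P: 28.032 inHg = 949.273 hPa.
site R: 95.55 kPa = 955.500 hPa.
Spread: 955.500 − 949.273 = 6.2 hPa.

6.2 hPa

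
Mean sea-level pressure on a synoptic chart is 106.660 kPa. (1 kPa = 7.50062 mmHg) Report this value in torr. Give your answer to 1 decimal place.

1 kPa = 7.50062 mmHg, so 106.660 × 7.50062 = 800.0 mmHg.

800.0 mmHg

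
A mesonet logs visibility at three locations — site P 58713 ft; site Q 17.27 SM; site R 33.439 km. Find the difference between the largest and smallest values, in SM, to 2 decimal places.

9.66 SM

site P: 58713 ft = 11.1199 SM.
site R: 33.439 km = 20.7780 SM.
Spread: 20.7780 − 11.1199 = 9.66 SM.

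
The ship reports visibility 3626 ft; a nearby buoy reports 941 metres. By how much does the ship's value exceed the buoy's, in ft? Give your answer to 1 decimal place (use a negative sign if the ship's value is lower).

the buoy: 941 m = 3087.270 ft.
Difference: 3626.000 − 3087.270 = 538.7 ft.

538.7 ft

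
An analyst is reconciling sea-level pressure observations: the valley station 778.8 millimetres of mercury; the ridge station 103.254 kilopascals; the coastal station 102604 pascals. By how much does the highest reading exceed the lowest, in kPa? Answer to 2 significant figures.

1.2 kPa

the valley station: 778.8 mmHg = 103.831 kPa.
the coastal station: 102604 Pa = 102.604 kPa.
Spread: 103.831 − 102.604 = 1.2 kPa.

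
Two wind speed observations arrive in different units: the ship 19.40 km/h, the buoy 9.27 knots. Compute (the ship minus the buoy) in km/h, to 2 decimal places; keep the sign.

the buoy: 9.27 kt = 17.1680 km/h.
Difference: 19.4000 − 17.1680 = 2.23 km/h.

2.23 km/h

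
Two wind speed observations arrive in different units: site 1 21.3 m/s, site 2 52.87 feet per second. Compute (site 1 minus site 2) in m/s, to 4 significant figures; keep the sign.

5.185 m/s

site 2: 52.87 ft/s = 16.11478 m/s.
Difference: 21.30000 − 16.11478 = 5.185 m/s.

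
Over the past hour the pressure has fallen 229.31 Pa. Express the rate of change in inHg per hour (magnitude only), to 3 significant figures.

0.0677 inHg per hour

229.31 Pa / 1 h × 0.0002953 inHg/Pa = 0.0677 inHg/h.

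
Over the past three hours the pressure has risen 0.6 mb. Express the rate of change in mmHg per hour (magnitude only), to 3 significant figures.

0.6 mb / 3 h × 0.750062 mmHg/mb = 0.150 mmHg/h.

0.150 mmHg per hour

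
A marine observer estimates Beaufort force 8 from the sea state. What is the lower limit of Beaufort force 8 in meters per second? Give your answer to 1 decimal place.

Beaufort 8 (gale) spans 17.2–20.7 m/s.

17.2 m/s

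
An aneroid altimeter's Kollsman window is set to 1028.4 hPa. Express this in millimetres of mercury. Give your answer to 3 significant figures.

771 mmHg

1 hPa = 0.750062 mmHg, so 1028.4 × 0.750062 = 771 mmHg.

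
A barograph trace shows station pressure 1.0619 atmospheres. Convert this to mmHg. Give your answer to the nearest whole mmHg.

807 mmHg

1 atm = 760 mmHg, so 1.0619 × 760 = 807 mmHg.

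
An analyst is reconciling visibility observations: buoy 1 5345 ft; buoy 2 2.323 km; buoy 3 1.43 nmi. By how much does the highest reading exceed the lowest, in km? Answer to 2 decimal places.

1.02 km

buoy 1: 5345 ft = 1.6292 km.
buoy 3: 1.43 nmi = 2.6484 km.
Spread: 2.6484 − 1.6292 = 1.02 km.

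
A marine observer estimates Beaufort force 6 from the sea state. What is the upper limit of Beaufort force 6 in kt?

Beaufort 6 (strong breeze) spans 22–27 knots.

27 kt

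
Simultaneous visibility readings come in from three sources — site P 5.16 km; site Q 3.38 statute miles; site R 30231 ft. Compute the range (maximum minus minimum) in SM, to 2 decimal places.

site P: 5.16 km = 3.2063 SM.
site R: 30231 ft = 5.7256 SM.
Spread: 5.7256 − 3.2063 = 2.52 SM.

2.52 SM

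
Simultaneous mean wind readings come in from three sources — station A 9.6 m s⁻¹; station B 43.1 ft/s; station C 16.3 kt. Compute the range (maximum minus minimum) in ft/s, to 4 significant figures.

station A: 9.6 m/s = 31.4961 ft/s.
station C: 16.3 kt = 27.5113 ft/s.
Spread: 43.1000 − 27.5113 = 15.59 ft/s.

15.59 ft/s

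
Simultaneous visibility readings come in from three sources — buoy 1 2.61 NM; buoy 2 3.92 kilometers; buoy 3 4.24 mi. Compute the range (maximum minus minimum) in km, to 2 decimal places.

2.90 km

buoy 1: 2.61 nmi = 4.8337 km.
buoy 3: 4.24 SM = 6.8236 km.
Spread: 6.8236 − 3.9200 = 2.90 km.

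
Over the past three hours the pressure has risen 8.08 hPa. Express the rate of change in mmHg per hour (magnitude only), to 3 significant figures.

8.08 hPa / 3 h × 0.750062 mmHg/hPa = 2.02 mmHg/h.

2.02 mmHg per hour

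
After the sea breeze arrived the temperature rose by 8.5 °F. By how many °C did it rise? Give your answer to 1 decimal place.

4.7 °C

A change of 1 °C equals a change of 1.8 °F: Δ°C = 8.5 × 0.5556 = 4.7 °C.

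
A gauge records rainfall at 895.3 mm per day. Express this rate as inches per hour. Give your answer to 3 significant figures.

895.3 mm/day × 0.0393701 in/mm × 0.0416667 day/hour = 1.47 in/hour.

1.47 in/hour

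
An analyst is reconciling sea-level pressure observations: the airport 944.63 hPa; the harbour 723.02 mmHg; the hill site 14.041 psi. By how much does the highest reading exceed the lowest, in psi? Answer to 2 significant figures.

the airport: 944.63 hPa = 13.7007 psi.
the harbour: 723.02 mmHg = 13.9809 psi.
Spread: 14.0410 − 13.7007 = 0.34 psi.

0.34 psi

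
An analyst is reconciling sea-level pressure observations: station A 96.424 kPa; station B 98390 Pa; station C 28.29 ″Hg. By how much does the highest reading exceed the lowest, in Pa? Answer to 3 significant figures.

2590 Pa

station A: 96.424 kPa = 96424.00 Pa.
station C: 28.29 inHg = 95800.94 Pa.
Spread: 98390.00 − 95800.94 = 2590 Pa.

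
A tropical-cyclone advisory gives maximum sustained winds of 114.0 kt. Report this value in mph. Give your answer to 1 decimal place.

1 kt = 1.15078 mph, so 114.0 × 1.15078 = 131.2 mph.

131.2 mph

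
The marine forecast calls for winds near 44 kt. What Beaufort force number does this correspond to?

44 kt lies in the Beaufort 9 band (strong gale, 41–47 kt).

Beaufort force 9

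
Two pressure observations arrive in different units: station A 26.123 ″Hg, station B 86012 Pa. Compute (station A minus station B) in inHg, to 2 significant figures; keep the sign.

station B: 86012 Pa = 25.3993 inHg.
Difference: 26.1230 − 25.3993 = 0.72 inHg.

0.72 inHg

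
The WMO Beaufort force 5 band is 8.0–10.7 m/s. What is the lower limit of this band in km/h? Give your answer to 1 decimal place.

8.0–10.7 m/s × 3.6 = 28.8–38.5 km/h.

28.8 km/h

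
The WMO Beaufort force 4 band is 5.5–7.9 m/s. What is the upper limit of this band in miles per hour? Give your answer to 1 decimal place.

17.7 mph

5.5–7.9 m/s × 2.237 = 12.3–17.7 mph.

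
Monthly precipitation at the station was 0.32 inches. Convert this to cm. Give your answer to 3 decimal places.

1 in = 2.54 cm, so 0.32 × 2.54 = 0.813 cm.

0.813 cm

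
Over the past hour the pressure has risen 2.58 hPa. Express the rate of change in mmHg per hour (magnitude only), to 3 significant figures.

1.94 mmHg per hour

2.58 hPa / 1 h × 0.750062 mmHg/hPa = 1.94 mmHg/h.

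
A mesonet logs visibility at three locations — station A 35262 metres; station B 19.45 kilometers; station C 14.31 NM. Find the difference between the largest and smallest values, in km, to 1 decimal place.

station A: 35262 m = 35.262 km.
station C: 14.31 nmi = 26.502 km.
Spread: 35.262 − 19.450 = 15.8 km.

15.8 km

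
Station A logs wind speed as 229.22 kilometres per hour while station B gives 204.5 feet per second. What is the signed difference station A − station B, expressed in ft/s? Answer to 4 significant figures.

station A: 229.22 km/h = 208.89837 ft/s.
Difference: 208.89837 − 204.50000 = 4.398 ft/s.

4.398 ft/s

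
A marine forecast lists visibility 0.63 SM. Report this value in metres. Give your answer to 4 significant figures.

1014 m

1 SM = 1609.34 m, so 0.63 × 1609.34 = 1014 m.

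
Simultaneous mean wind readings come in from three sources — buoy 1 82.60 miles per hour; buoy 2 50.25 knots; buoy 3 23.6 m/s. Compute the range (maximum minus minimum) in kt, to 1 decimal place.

25.9 kt

buoy 1: 82.60 mph = 71.777 kt.
buoy 3: 23.6 m/s = 45.875 kt.
Spread: 71.777 − 45.875 = 25.9 kt.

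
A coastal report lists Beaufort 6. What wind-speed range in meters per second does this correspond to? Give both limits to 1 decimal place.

10.8 to 13.8 m/s

Beaufort 6 (strong breeze) spans 10.8–13.8 m/s.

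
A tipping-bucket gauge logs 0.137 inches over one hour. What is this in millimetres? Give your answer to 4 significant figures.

3.480 mm

1 in = 25.4 mm, so 0.137 × 25.4 = 3.480 mm.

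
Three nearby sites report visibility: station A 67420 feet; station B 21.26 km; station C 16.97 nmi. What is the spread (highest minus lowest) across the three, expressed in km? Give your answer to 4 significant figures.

station A: 67420 ft = 20.5496 km.
station C: 16.97 nmi = 31.4284 km.
Spread: 31.4284 − 20.5496 = 10.88 km.

10.88 km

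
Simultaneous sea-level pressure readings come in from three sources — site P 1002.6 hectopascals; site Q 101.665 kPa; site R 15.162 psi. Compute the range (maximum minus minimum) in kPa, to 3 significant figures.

site P: 1002.6 hPa = 100.2600 kPa.
site R: 15.162 psi = 104.5383 kPa.
Spread: 104.5383 − 100.2600 = 4.28 kPa.

4.28 kPa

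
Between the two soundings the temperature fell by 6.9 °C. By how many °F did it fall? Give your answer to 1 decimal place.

A change of 1 °C equals a change of 1.8 °F: Δ°F = 6.9 × 1.8 = 12.4 °F.

12.4 °F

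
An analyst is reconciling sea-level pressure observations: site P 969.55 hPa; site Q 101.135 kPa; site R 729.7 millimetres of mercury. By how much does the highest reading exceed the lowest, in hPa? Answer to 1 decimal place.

41.8 hPa

site Q: 101.135 kPa = 1011.350 hPa.
site R: 729.7 mmHg = 972.853 hPa.
Spread: 1011.350 − 969.550 = 41.8 hPa.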